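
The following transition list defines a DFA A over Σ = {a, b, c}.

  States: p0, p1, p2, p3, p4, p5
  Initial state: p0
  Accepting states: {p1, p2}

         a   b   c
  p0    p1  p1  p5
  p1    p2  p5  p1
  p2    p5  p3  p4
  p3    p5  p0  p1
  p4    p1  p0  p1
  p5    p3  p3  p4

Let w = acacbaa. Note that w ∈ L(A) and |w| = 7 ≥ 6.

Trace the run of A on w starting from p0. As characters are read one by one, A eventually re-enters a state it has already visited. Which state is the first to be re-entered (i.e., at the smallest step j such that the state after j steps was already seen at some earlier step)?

p1

Run of A on w = a c a c b a a:
  step 0: p0  (start)
  step 1: p1  (read a: p0→p1)
  step 2: p1  (read c: p1→p1)   ← first repeat (p1 seen earlier)
  step 3: p2  (read a: p1→p2)
  step 4: p4  (read c: p2→p4)
  step 5: p0  (read b: p4→p0)
  step 6: p1  (read a: p0→p1)
  step 7: p2  (read a: p1→p2)

The earliest repeat is at step j = 2: A is in p1, which it already visited at step i = 1.
With |Q| = 6, pigeonhole forces a state repeat no later than step 6; the substring read between the first and second visits to that state can be pumped.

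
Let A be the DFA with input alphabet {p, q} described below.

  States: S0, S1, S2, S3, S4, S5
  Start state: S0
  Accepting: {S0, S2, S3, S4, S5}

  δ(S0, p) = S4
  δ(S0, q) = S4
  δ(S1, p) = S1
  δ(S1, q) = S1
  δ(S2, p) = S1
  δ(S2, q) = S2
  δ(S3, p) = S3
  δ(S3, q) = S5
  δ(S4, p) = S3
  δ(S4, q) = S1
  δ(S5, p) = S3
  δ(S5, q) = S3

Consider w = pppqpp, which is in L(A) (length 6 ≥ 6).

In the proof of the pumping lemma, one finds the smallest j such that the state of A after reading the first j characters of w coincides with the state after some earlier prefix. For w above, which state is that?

S3

State sequence: S0 -p-> S4 -p-> S3 -p-> S3 -q-> S5 -p-> S3 -p-> S3
First repeat at step 3: S3 was already visited.

The earliest repeat is at step j = 3: A is in S3, which it already visited at step i = 2.
Pumping length from the standard proof: p = 6 (the number of states). The repeated state found above gives |xy| = j ≤ 6 and |y| = j − i ≥ 1.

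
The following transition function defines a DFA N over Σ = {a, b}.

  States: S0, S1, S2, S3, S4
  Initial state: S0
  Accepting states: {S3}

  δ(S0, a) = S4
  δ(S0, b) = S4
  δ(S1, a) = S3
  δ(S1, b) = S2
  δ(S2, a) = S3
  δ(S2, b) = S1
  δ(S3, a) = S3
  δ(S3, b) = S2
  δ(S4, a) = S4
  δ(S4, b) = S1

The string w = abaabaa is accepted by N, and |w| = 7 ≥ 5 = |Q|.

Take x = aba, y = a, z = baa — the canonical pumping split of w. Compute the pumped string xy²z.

abaaabaa

xy^2z = aba·a·a·baa = abaaabaa.
Reading y = a takes N from S3 back to S3, so after x·y·y the machine is still in S3, and z then leads to the accepting state S3. Hence abaaabaa ∈ L(N).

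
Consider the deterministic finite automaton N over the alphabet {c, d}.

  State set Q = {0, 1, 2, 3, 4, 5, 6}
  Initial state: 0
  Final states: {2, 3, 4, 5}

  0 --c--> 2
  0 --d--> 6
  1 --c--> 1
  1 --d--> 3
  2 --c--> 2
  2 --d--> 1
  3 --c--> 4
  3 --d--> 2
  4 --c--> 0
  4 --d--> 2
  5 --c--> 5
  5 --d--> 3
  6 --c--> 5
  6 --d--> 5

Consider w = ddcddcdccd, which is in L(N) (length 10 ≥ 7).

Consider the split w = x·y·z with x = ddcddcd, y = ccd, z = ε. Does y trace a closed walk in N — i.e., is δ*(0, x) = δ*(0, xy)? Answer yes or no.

no

Run of N on the first 10 characters of w = d d c d d c d c c d:
  step 0: 0  (start)
  step 1: 6  (read d: 0→6)
  step 2: 5  (read d: 6→5)
  step 3: 5  (read c: 5→5)
  step 4: 3  (read d: 5→3)
  step 5: 2  (read d: 3→2)
  step 6: 2  (read c: 2→2)
  step 7: 1  (read d: 2→1)
  step 8: 1  (read c: 1→1)
  step 9: 1  (read c: 1→1)
  step 10: 3  (read d: 1→3)

After x (step 7): 1. After xy (step 10): 3.
They differ (1 ≠ 3), so y is not a cycle from the state after x; this split is not the one the pumping-lemma construction produces, and pumping y need not keep the string in L(N).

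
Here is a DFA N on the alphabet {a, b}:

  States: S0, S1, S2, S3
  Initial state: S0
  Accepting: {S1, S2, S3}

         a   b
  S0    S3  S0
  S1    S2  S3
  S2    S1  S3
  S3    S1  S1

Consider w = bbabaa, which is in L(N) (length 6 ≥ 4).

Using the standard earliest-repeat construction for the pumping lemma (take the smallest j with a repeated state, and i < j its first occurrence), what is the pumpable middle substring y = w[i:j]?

Run of N on w = b b a b a a:
  step 0: S0  (start)
  step 1: S0  (read b: S0→S0)   ← first repeat (S0 seen earlier)
  step 2: S0  (read b: S0→S0)
  step 3: S3  (read a: S0→S3)
  step 4: S1  (read b: S3→S1)
  step 5: S2  (read a: S1→S2)
  step 6: S1  (read a: S2→S1)

So i = 0, j = 1, giving x = w[0:0] = ε, y = w[0:1] = b, z = w[1:6] = babaa.
Check: |xy| = 1 ≤ 4 and |y| = 1 ≥ 1. Reading y takes N from S0 back to S0, so every xyⁱz is accepted.

b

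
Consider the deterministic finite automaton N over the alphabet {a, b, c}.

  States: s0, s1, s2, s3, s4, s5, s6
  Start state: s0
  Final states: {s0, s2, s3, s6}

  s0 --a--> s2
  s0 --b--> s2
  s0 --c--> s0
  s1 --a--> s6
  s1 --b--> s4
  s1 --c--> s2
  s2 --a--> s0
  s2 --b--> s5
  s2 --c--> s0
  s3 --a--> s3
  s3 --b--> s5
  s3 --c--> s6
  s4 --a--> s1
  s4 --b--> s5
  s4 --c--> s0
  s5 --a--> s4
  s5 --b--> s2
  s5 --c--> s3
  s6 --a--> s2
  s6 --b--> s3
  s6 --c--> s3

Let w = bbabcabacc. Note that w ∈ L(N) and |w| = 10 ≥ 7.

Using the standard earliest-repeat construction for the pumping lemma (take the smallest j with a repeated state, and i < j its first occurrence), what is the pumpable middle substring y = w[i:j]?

Run of N on w = b b a b c a b a c c:
  step 0: s0  (start)
  step 1: s2  (read b: s0→s2)
  step 2: s5  (read b: s2→s5)
  step 3: s4  (read a: s5→s4)
  step 4: s5  (read b: s4→s5)   ← first repeat (s5 seen earlier)
  step 5: s3  (read c: s5→s3)
  step 6: s3  (read a: s3→s3)
  step 7: s5  (read b: s3→s5)
  step 8: s4  (read a: s5→s4)
  step 9: s0  (read c: s4→s0)
  step 10: s0  (read c: s0→s0)

So i = 2, j = 4, giving x = w[0:2] = bb, y = w[2:4] = ab, z = w[4:10] = cabacc.
Check: |xy| = 4 ≤ 7 and |y| = 2 ≥ 1. Reading y takes N from s5 back to s5, so every xyⁱz is accepted.
The DFA has 7 states, so the proof of the pumping lemma guarantees a repeated state among the first 7+1 visited; the segment between the two visits is the pumpable y.

ab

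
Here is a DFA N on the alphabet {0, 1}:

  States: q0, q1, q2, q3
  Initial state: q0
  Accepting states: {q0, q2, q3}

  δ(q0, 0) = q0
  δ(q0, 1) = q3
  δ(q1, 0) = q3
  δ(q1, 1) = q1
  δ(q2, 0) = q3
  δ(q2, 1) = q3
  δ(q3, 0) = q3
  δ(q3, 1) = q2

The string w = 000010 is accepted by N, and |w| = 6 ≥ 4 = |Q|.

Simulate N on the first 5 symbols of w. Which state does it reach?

q3

Run of N on the first 5 characters of w = 0 0 0 0 1:
  step 0: q0  (start)
  step 1: q0  (read 0: q0→q0)
  step 2: q0  (read 0: q0→q0)
  step 3: q0  (read 0: q0→q0)
  step 4: q0  (read 0: q0→q0)
  step 5: q3  (read 1: q0→q3)

After reading 5 characters, N is in state q3.
(This kind of state-tracing is the core of the pumping-lemma construction: with 4 states, pigeonhole forces a repeat within the first 4 steps.)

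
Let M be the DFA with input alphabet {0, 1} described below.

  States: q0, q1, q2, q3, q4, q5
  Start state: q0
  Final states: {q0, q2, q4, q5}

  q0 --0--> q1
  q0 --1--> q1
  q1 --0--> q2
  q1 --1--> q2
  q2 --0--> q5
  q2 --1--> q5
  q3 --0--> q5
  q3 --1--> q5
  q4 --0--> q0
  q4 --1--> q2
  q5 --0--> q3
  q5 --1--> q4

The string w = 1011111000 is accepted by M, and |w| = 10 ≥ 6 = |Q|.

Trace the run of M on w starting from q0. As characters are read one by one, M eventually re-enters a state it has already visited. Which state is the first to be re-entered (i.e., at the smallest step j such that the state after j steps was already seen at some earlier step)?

State sequence: q0 -1-> q1 -0-> q2 -1-> q5 -1-> q4 -1-> q2 -1-> q5 -1-> q4 -0-> q0 -0-> q1 -0-> q2
First repeat at step 5: q2 was already visited.

The earliest repeat is at step j = 5: M is in q2, which it already visited at step i = 2.
With |Q| = 6, pigeonhole forces a state repeat no later than step 6; the substring read between the first and second visits to that state can be pumped.

q2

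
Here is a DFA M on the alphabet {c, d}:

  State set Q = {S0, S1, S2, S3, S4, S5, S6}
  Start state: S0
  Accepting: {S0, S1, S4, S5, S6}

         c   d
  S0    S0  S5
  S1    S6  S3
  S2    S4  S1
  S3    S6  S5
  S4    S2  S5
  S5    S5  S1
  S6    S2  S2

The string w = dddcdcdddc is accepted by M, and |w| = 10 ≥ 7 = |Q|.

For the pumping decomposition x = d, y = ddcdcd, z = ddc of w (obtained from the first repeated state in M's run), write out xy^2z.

xy^2z = d·ddcdcd·ddcdcd·ddc = dddcdcdddcdcdddc.
Reading y = ddcdcd takes M from S5 back to S5, so after x·y·y the machine is still in S5, and z then leads to the accepting state S6. Hence dddcdcdddcdcdddc ∈ L(M).

dddcdcdddcdcdddc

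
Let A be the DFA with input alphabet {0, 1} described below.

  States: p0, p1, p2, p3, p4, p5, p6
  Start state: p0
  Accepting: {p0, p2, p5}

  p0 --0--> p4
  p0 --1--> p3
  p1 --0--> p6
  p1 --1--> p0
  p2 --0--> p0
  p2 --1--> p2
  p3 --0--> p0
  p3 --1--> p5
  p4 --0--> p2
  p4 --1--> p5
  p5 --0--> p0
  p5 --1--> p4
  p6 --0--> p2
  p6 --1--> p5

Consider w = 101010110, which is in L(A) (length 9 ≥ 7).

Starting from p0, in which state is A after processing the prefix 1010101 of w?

p3

State sequence: p0 -1-> p3 -0-> p0 -1-> p3 -0-> p0 -1-> p3 -0-> p0 -1-> p3

After reading 7 characters, A is in state p3.
(This kind of state-tracing is the core of the pumping-lemma construction: with 7 states, pigeonhole forces a repeat within the first 7 steps.)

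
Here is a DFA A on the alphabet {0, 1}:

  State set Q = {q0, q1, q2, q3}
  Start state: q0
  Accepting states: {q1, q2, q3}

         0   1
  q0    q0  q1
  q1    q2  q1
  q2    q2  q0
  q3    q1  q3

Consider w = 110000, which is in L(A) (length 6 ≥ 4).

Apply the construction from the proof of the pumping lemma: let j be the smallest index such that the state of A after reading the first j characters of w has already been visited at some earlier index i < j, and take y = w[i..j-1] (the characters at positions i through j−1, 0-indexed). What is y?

1

State sequence: q0 -1-> q1 -1-> q1 -0-> q2 -0-> q2 -0-> q2 -0-> q2
First repeat at step 2: q1 was already visited.

So i = 1, j = 2, giving x = w[0:1] = 1, y = w[1:2] = 1, z = w[2:6] = 0000.
Check: |xy| = 2 ≤ 4 and |y| = 1 ≥ 1. Reading y takes A from q1 back to q1, so every xyⁱz is accepted.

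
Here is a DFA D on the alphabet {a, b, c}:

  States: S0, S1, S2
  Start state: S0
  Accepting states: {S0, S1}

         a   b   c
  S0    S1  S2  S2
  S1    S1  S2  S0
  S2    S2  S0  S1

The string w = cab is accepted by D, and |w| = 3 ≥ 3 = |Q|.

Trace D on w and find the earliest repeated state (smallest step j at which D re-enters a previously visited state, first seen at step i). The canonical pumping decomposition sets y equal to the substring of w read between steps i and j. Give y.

Run of D on w = c a b:
  step 0: S0  (start)
  step 1: S2  (read c: S0→S2)
  step 2: S2  (read a: S2→S2)   ← first repeat (S2 seen earlier)
  step 3: S0  (read b: S2→S0)

So i = 1, j = 2, giving x = w[0:1] = c, y = w[1:2] = a, z = w[2:3] = b.
Check: |xy| = 2 ≤ 3 and |y| = 1 ≥ 1. Reading y takes D from S2 back to S2, so every xyⁱz is accepted.

a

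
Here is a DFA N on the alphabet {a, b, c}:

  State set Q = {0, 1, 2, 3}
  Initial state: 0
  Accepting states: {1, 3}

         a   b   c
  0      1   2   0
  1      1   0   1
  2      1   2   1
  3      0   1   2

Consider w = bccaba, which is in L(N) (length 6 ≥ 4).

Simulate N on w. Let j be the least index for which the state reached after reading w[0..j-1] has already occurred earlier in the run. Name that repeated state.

Run of N on w = b c c a b a:
  step 0: 0  (start)
  step 1: 2  (read b: 0→2)
  step 2: 1  (read c: 2→1)
  step 3: 1  (read c: 1→1)   ← first repeat (1 seen earlier)
  step 4: 1  (read a: 1→1)
  step 5: 0  (read b: 1→0)
  step 6: 1  (read a: 0→1)

The earliest repeat is at step j = 3: N is in 1, which it already visited at step i = 2.
Pumping length from the standard proof: p = 4 (the number of states). The repeated state found above gives |xy| = j ≤ 4 and |y| = j − i ≥ 1.

1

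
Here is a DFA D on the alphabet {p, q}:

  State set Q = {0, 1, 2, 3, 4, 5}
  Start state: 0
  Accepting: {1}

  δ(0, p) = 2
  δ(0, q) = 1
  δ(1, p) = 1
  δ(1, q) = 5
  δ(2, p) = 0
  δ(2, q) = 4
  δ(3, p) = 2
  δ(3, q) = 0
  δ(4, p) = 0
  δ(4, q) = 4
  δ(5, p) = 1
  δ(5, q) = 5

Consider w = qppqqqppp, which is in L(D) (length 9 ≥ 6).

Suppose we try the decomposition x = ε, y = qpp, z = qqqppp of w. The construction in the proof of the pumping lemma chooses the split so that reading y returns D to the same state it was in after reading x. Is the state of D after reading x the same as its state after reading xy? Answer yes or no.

no

Run of D on the first 3 characters of w = q p p:
  step 0: 0  (start)
  step 1: 1  (read q: 0→1)
  step 2: 1  (read p: 1→1)
  step 3: 1  (read p: 1→1)

After x (step 0): 0. After xy (step 3): 1.
They differ (0 ≠ 1), so y is not a cycle from the state after x; this split is not the one the pumping-lemma construction produces, and pumping y need not keep the string in L(D).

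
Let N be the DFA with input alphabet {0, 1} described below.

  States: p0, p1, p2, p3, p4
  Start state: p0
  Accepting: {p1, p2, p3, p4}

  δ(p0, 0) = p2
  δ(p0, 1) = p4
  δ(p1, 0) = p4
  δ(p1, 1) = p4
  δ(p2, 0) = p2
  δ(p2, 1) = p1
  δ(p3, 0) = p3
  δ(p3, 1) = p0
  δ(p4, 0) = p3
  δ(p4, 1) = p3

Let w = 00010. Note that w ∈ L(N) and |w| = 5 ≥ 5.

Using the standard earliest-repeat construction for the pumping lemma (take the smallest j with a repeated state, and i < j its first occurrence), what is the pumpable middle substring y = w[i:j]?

State sequence: p0 -0-> p2 -0-> p2 -0-> p2 -1-> p1 -0-> p4
First repeat at step 2: p2 was already visited.

So i = 1, j = 2, giving x = w[0:1] = 0, y = w[1:2] = 0, z = w[2:5] = 010.
Check: |xy| = 2 ≤ 5 and |y| = 1 ≥ 1. Reading y takes N from p2 back to p2, so every xyⁱz is accepted.

0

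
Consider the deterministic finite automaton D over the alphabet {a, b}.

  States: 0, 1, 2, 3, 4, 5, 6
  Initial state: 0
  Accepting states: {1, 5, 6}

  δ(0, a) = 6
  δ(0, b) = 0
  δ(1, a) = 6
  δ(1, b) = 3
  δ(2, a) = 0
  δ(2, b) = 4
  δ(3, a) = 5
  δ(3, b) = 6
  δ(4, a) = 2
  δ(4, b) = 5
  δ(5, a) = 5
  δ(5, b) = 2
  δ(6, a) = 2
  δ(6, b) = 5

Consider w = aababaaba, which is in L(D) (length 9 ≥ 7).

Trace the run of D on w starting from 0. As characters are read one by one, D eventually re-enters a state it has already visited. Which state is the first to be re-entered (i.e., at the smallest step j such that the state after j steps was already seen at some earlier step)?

2

State sequence: 0 -a-> 6 -a-> 2 -b-> 4 -a-> 2 -b-> 4 -a-> 2 -a-> 0 -b-> 0 -a-> 6
First repeat at step 4: 2 was already visited.

The earliest repeat is at step j = 4: D is in 2, which it already visited at step i = 2.
Since D has 7 states, any run of length ≥ 7 visits 7+1 states, so by pigeonhole some state repeats within the first 7 steps — that repeat gives the pumpable loop.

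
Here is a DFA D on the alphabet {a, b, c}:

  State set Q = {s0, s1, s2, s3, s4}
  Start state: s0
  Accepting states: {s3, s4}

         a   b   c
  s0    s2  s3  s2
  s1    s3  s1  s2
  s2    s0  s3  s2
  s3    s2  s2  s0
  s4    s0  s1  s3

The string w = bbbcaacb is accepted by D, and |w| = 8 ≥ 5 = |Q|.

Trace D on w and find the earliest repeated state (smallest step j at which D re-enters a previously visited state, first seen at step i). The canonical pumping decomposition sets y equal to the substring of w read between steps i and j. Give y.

bb

Run of D on w = b b b c a a c b:
  step 0: s0  (start)
  step 1: s3  (read b: s0→s3)
  step 2: s2  (read b: s3→s2)
  step 3: s3  (read b: s2→s3)   ← first repeat (s3 seen earlier)
  step 4: s0  (read c: s3→s0)
  step 5: s2  (read a: s0→s2)
  step 6: s0  (read a: s2→s0)
  step 7: s2  (read c: s0→s2)
  step 8: s3  (read b: s2→s3)

So i = 1, j = 3, giving x = w[0:1] = b, y = w[1:3] = bb, z = w[3:8] = caacb.
Check: |xy| = 3 ≤ 5 and |y| = 2 ≥ 1. Reading y takes D from s3 back to s3, so every xyⁱz is accepted.
Pumping length from the standard proof: p = 5 (the number of states). The repeated state found above gives |xy| = j ≤ 5 and |y| = j − i ≥ 1.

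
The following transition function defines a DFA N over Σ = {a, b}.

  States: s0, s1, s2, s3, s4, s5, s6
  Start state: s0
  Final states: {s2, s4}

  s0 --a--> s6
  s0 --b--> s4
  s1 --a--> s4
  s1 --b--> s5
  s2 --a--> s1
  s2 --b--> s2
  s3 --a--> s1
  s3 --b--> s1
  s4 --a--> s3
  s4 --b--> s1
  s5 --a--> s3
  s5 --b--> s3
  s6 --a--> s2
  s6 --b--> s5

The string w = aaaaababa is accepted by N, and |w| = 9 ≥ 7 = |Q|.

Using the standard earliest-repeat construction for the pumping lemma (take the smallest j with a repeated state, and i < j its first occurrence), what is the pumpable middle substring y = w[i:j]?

State sequence: s0 -a-> s6 -a-> s2 -a-> s1 -a-> s4 -a-> s3 -b-> s1 -a-> s4 -b-> s1 -a-> s4
First repeat at step 6: s1 was already visited.

So i = 3, j = 6, giving x = w[0:3] = aaa, y = w[3:6] = aab, z = w[6:9] = aba.
Check: |xy| = 6 ≤ 7 and |y| = 3 ≥ 1. Reading y takes N from s1 back to s1, so every xyⁱz is accepted.
Since N has 7 states, any run of length ≥ 7 visits 7+1 states, so by pigeonhole some state repeats within the first 7 steps — that repeat gives the pumpable loop.

aab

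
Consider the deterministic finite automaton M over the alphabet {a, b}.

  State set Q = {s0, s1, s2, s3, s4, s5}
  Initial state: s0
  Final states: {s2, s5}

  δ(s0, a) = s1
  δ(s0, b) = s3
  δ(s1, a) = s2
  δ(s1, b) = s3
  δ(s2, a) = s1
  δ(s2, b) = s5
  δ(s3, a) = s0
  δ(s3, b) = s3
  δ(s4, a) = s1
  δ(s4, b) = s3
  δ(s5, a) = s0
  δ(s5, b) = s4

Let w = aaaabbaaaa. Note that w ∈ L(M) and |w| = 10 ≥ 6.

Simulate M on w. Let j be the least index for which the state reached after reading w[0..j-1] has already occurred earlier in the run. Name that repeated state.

s1

Run of M on w = a a a a b b a a a a:
  step 0: s0  (start)
  step 1: s1  (read a: s0→s1)
  step 2: s2  (read a: s1→s2)
  step 3: s1  (read a: s2→s1)   ← first repeat (s1 seen earlier)
  step 4: s2  (read a: s1→s2)
  step 5: s5  (read b: s2→s5)
  step 6: s4  (read b: s5→s4)
  step 7: s1  (read a: s4→s1)
  step 8: s2  (read a: s1→s2)
  step 9: s1  (read a: s2→s1)
  step 10: s2  (read a: s1→s2)

The earliest repeat is at step j = 3: M is in s1, which it already visited at step i = 1.
Pumping length from the standard proof: p = 6 (the number of states). The repeated state found above gives |xy| = j ≤ 6 and |y| = j − i ≥ 1.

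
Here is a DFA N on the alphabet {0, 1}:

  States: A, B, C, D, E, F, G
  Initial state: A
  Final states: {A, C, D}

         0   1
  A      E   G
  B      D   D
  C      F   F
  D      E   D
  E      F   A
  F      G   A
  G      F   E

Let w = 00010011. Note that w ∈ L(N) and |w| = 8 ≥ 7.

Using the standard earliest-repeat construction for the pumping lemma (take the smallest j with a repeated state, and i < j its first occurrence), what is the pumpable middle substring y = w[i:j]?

Run of N on w = 0 0 0 1 0 0 1 1:
  step 0: A  (start)
  step 1: E  (read 0: A→E)
  step 2: F  (read 0: E→F)
  step 3: G  (read 0: F→G)
  step 4: E  (read 1: G→E)   ← first repeat (E seen earlier)
  step 5: F  (read 0: E→F)
  step 6: G  (read 0: F→G)
  step 7: E  (read 1: G→E)
  step 8: A  (read 1: E→A)

So i = 1, j = 4, giving x = w[0:1] = 0, y = w[1:4] = 001, z = w[4:8] = 0011.
Check: |xy| = 4 ≤ 7 and |y| = 3 ≥ 1. Reading y takes N from E back to E, so every xyⁱz is accepted.

001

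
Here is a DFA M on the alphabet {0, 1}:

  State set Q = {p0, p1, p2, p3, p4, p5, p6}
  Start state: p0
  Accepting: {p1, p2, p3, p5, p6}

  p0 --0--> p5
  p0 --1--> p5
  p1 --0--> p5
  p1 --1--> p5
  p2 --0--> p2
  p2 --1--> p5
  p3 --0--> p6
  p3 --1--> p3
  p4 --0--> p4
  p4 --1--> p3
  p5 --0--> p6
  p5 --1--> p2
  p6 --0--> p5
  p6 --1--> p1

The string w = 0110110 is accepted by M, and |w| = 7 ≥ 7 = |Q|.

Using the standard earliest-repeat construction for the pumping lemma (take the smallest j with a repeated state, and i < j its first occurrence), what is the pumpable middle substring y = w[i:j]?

State sequence: p0 -0-> p5 -1-> p2 -1-> p5 -0-> p6 -1-> p1 -1-> p5 -0-> p6
First repeat at step 3: p5 was already visited.

So i = 1, j = 3, giving x = w[0:1] = 0, y = w[1:3] = 11, z = w[3:7] = 0110.
Check: |xy| = 3 ≤ 7 and |y| = 2 ≥ 1. Reading y takes M from p5 back to p5, so every xyⁱz is accepted.
Since M has 7 states, any run of length ≥ 7 visits 7+1 states, so by pigeonhole some state repeats within the first 7 steps — that repeat gives the pumpable loop.

11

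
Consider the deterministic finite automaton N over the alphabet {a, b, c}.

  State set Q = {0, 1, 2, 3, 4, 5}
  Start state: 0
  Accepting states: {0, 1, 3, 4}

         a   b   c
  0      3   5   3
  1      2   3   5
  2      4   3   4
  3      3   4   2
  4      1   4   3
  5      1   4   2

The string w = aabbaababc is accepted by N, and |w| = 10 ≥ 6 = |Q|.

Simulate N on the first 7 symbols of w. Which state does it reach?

3

State sequence: 0 -a-> 3 -a-> 3 -b-> 4 -b-> 4 -a-> 1 -a-> 2 -b-> 3

After reading 7 characters, N is in state 3.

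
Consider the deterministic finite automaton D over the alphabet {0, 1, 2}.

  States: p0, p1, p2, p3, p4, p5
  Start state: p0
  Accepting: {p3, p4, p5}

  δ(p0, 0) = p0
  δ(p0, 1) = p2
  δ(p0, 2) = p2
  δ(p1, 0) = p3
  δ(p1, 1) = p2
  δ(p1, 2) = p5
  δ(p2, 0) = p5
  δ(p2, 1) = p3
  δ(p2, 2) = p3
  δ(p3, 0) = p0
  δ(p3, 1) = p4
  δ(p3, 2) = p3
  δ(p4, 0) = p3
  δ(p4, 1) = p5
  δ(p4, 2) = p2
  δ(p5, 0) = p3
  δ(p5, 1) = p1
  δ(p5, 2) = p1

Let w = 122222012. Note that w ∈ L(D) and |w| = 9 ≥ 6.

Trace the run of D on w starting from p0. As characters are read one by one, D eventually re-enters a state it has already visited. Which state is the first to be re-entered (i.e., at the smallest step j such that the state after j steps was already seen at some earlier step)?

p3

State sequence: p0 -1-> p2 -2-> p3 -2-> p3 -2-> p3 -2-> p3 -2-> p3 -0-> p0 -1-> p2 -2-> p3
First repeat at step 3: p3 was already visited.

The earliest repeat is at step j = 3: D is in p3, which it already visited at step i = 2.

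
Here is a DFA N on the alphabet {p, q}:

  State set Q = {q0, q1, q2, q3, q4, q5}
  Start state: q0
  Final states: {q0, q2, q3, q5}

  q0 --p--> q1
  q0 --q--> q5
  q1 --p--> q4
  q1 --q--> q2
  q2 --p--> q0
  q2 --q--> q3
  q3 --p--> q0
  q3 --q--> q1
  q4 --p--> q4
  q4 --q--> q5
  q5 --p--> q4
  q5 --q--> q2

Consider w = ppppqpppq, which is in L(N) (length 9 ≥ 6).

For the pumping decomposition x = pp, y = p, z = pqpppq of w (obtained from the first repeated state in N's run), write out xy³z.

ppppppqpppq

xy^3z = pp·p·p·p·pqpppq = ppppppqpppq.
Reading y = p takes N from q4 back to q4, so after x·y·y·y the machine is still in q4, and z then leads to the accepting state q5. Hence ppppppqpppq ∈ L(N).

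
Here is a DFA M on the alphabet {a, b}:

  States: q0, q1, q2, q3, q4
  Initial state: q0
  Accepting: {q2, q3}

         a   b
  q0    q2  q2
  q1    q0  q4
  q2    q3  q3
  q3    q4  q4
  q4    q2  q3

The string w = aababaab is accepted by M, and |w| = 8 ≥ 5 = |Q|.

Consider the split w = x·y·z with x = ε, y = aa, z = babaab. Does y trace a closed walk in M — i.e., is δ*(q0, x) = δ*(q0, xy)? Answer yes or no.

no

Run of M on the first 2 characters of w = a a:
  step 0: q0  (start)
  step 1: q2  (read a: q0→q2)
  step 2: q3  (read a: q2→q3)

After x (step 0): q0. After xy (step 2): q3.
They differ (q0 ≠ q3), so y is not a cycle from the state after x; this split is not the one the pumping-lemma construction produces, and pumping y need not keep the string in L(M).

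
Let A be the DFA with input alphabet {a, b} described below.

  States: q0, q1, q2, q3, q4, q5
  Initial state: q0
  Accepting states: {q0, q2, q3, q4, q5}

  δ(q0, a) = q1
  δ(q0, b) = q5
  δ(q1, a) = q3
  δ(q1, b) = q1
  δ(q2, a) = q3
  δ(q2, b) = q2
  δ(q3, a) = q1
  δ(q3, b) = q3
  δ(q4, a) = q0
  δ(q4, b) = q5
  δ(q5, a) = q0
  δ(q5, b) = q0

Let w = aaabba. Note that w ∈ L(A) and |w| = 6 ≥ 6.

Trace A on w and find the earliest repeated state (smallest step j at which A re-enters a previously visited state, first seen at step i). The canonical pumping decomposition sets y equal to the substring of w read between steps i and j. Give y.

aa

State sequence: q0 -a-> q1 -a-> q3 -a-> q1 -b-> q1 -b-> q1 -a-> q3
First repeat at step 3: q1 was already visited.

So i = 1, j = 3, giving x = w[0:1] = a, y = w[1:3] = aa, z = w[3:6] = bba.
Check: |xy| = 3 ≤ 6 and |y| = 2 ≥ 1. Reading y takes A from q1 back to q1, so every xyⁱz is accepted.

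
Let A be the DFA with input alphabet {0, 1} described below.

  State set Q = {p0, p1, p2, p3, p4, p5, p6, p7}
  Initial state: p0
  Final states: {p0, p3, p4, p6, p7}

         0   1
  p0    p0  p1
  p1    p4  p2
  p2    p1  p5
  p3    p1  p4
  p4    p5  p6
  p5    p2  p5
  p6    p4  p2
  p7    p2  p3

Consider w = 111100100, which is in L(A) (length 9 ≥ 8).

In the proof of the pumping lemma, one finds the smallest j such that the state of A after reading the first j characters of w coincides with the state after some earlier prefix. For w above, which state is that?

Run of A on w = 1 1 1 1 0 0 1 0 0:
  step 0: p0  (start)
  step 1: p1  (read 1: p0→p1)
  step 2: p2  (read 1: p1→p2)
  step 3: p5  (read 1: p2→p5)
  step 4: p5  (read 1: p5→p5)   ← first repeat (p5 seen earlier)
  step 5: p2  (read 0: p5→p2)
  step 6: p1  (read 0: p2→p1)
  step 7: p2  (read 1: p1→p2)
  step 8: p1  (read 0: p2→p1)
  step 9: p4  (read 0: p1→p4)

The earliest repeat is at step j = 4: A is in p5, which it already visited at step i = 3.

p5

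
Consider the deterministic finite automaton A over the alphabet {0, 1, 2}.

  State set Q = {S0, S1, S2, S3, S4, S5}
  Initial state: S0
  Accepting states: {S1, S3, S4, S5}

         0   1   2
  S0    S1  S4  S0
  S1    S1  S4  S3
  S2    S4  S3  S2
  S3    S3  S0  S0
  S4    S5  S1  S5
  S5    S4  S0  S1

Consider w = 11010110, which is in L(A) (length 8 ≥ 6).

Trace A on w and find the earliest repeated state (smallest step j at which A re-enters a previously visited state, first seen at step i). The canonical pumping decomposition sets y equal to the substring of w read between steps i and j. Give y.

Run of A on w = 1 1 0 1 0 1 1 0:
  step 0: S0  (start)
  step 1: S4  (read 1: S0→S4)
  step 2: S1  (read 1: S4→S1)
  step 3: S1  (read 0: S1→S1)   ← first repeat (S1 seen earlier)
  step 4: S4  (read 1: S1→S4)
  step 5: S5  (read 0: S4→S5)
  step 6: S0  (read 1: S5→S0)
  step 7: S4  (read 1: S0→S4)
  step 8: S5  (read 0: S4→S5)

So i = 2, j = 3, giving x = w[0:2] = 11, y = w[2:3] = 0, z = w[3:8] = 10110.
Check: |xy| = 3 ≤ 6 and |y| = 1 ≥ 1. Reading y takes A from S1 back to S1, so every xyⁱz is accepted.

0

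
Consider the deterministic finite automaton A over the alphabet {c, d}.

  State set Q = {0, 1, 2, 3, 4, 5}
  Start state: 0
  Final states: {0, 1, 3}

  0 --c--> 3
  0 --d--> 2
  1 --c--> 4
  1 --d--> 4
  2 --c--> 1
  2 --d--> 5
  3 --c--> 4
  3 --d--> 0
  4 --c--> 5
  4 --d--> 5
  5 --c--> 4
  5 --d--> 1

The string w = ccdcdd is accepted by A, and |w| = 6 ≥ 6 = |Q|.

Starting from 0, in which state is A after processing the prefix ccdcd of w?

5

State sequence: 0 -c-> 3 -c-> 4 -d-> 5 -c-> 4 -d-> 5

After reading 5 characters, A is in state 5.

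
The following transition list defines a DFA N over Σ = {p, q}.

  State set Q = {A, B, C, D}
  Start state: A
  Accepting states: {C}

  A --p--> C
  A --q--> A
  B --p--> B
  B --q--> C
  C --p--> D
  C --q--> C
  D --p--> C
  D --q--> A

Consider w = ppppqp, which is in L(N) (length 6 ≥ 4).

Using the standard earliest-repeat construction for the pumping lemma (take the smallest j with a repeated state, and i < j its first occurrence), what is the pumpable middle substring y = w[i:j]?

pp

Run of N on w = p p p p q p:
  step 0: A  (start)
  step 1: C  (read p: A→C)
  step 2: D  (read p: C→D)
  step 3: C  (read p: D→C)   ← first repeat (C seen earlier)
  step 4: D  (read p: C→D)
  step 5: A  (read q: D→A)
  step 6: C  (read p: A→C)

So i = 1, j = 3, giving x = w[0:1] = p, y = w[1:3] = pp, z = w[3:6] = pqp.
Check: |xy| = 3 ≤ 4 and |y| = 2 ≥ 1. Reading y takes N from C back to C, so every xyⁱz is accepted.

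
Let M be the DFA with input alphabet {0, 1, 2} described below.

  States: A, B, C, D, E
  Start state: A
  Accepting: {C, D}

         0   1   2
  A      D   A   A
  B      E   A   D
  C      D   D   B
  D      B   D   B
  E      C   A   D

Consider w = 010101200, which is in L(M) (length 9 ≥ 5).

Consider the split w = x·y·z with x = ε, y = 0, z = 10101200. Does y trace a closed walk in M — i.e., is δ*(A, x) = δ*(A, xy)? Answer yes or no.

no

State sequence: A -0-> D

After x (step 0): A. After xy (step 1): D.
They differ (A ≠ D), so y is not a cycle from the state after x; this split is not the one the pumping-lemma construction produces, and pumping y need not keep the string in L(M).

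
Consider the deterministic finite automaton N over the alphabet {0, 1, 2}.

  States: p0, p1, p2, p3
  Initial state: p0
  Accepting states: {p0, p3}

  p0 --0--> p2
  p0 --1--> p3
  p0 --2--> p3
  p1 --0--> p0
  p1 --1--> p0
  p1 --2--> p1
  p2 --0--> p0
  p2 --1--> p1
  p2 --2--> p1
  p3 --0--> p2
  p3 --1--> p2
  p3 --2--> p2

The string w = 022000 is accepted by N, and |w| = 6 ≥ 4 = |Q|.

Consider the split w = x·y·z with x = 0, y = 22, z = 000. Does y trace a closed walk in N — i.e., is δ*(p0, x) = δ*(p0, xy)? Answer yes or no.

no

State sequence: p0 -0-> p2 -2-> p1 -2-> p1

After x (step 1): p2. After xy (step 3): p1.
They differ (p2 ≠ p1), so y is not a cycle from the state after x; this split is not the one the pumping-lemma construction produces, and pumping y need not keep the string in L(N).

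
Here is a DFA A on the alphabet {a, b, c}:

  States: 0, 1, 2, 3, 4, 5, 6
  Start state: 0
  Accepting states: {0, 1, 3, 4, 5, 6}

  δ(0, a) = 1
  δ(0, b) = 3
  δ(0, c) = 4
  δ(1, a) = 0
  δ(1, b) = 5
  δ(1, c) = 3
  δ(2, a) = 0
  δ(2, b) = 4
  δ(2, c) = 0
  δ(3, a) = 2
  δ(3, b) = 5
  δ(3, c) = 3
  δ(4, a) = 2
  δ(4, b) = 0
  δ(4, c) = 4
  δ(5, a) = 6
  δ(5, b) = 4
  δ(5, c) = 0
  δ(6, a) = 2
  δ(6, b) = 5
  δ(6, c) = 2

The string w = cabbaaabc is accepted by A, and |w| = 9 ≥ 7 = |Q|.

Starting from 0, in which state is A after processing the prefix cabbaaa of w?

Run of A on the first 7 characters of w = c a b b a a a:
  step 0: 0  (start)
  step 1: 4  (read c: 0→4)
  step 2: 2  (read a: 4→2)
  step 3: 4  (read b: 2→4)
  step 4: 0  (read b: 4→0)
  step 5: 1  (read a: 0→1)
  step 6: 0  (read a: 1→0)
  step 7: 1  (read a: 0→1)

After reading 7 characters, A is in state 1.

1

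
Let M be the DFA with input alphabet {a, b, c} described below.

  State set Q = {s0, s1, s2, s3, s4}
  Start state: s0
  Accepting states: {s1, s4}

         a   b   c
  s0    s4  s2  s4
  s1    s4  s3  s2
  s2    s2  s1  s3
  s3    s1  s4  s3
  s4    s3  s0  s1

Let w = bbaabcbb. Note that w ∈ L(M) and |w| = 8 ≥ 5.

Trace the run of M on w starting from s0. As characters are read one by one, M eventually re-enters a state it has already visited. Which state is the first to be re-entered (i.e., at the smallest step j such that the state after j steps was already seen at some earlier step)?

Run of M on w = b b a a b c b b:
  step 0: s0  (start)
  step 1: s2  (read b: s0→s2)
  step 2: s1  (read b: s2→s1)
  step 3: s4  (read a: s1→s4)
  step 4: s3  (read a: s4→s3)
  step 5: s4  (read b: s3→s4)   ← first repeat (s4 seen earlier)
  step 6: s1  (read c: s4→s1)
  step 7: s3  (read b: s1→s3)
  step 8: s4  (read b: s3→s4)

The earliest repeat is at step j = 5: M is in s4, which it already visited at step i = 3.
With |Q| = 5, pigeonhole forces a state repeat no later than step 5; the substring read between the first and second visits to that state can be pumped.

s4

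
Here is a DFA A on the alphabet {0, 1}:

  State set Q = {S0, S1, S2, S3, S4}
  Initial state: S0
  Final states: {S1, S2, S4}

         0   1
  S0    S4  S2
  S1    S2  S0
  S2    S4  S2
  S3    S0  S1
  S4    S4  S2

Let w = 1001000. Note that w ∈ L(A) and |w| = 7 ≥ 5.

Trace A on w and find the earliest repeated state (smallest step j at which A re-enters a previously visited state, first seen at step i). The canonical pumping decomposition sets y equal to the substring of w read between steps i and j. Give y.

0

State sequence: S0 -1-> S2 -0-> S4 -0-> S4 -1-> S2 -0-> S4 -0-> S4 -0-> S4
First repeat at step 3: S4 was already visited.

So i = 2, j = 3, giving x = w[0:2] = 10, y = w[2:3] = 0, z = w[3:7] = 1000.
Check: |xy| = 3 ≤ 5 and |y| = 1 ≥ 1. Reading y takes A from S4 back to S4, so every xyⁱz is accepted.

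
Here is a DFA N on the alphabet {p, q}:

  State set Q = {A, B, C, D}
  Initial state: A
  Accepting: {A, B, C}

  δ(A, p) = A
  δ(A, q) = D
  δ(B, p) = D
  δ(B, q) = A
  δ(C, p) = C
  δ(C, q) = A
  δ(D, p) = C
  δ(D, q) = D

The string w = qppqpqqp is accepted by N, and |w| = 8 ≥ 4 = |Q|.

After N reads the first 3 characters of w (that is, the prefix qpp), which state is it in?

Run of N on the first 3 characters of w = q p p:
  step 0: A  (start)
  step 1: D  (read q: A→D)
  step 2: C  (read p: D→C)
  step 3: C  (read p: C→C)

After reading 3 characters, N is in state C.

C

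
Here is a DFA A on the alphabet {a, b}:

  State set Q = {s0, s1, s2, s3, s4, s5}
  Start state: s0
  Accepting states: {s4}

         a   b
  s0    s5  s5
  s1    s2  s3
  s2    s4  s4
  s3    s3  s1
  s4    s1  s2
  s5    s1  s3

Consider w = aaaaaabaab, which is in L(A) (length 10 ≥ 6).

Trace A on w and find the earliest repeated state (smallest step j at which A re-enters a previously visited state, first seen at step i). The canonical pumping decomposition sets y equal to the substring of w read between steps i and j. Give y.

aaa

Run of A on w = a a a a a a b a a b:
  step 0: s0  (start)
  step 1: s5  (read a: s0→s5)
  step 2: s1  (read a: s5→s1)
  step 3: s2  (read a: s1→s2)
  step 4: s4  (read a: s2→s4)
  step 5: s1  (read a: s4→s1)   ← first repeat (s1 seen earlier)
  step 6: s2  (read a: s1→s2)
  step 7: s4  (read b: s2→s4)
  step 8: s1  (read a: s4→s1)
  step 9: s2  (read a: s1→s2)
  step 10: s4  (read b: s2→s4)

So i = 2, j = 5, giving x = w[0:2] = aa, y = w[2:5] = aaa, z = w[5:10] = abaab.
Check: |xy| = 5 ≤ 6 and |y| = 3 ≥ 1. Reading y takes A from s1 back to s1, so every xyⁱz is accepted.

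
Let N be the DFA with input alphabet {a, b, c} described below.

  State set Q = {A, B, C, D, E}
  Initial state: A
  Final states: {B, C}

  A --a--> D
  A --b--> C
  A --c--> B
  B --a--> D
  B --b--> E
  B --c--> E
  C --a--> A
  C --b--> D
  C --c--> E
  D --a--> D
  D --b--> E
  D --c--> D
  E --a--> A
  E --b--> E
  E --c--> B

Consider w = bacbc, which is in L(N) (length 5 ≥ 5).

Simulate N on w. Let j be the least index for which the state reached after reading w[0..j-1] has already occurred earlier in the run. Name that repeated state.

Run of N on w = b a c b c:
  step 0: A  (start)
  step 1: C  (read b: A→C)
  step 2: A  (read a: C→A)   ← first repeat (A seen earlier)
  step 3: B  (read c: A→B)
  step 4: E  (read b: B→E)
  step 5: B  (read c: E→B)

The earliest repeat is at step j = 2: N is in A, which it already visited at step i = 0.

A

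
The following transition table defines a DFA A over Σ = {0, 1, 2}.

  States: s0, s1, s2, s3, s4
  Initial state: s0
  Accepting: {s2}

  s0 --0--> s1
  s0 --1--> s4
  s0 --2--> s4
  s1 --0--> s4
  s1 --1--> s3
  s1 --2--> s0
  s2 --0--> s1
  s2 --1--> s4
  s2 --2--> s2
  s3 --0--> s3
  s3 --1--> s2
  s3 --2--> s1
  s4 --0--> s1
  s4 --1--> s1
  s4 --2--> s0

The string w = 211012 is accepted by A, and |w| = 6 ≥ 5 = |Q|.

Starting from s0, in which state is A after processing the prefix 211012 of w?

State sequence: s0 -2-> s4 -1-> s1 -1-> s3 -0-> s3 -1-> s2 -2-> s2

After reading 6 characters, A is in state s2.

s2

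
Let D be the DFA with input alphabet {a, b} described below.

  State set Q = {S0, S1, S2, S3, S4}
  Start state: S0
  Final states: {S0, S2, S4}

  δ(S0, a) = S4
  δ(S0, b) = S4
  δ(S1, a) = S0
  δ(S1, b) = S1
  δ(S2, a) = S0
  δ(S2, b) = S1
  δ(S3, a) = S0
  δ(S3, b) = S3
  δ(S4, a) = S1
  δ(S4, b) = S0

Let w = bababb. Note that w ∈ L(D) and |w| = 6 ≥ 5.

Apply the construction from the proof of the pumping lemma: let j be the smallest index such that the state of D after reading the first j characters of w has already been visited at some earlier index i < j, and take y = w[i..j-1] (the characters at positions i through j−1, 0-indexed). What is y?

b

Run of D on w = b a b a b b:
  step 0: S0  (start)
  step 1: S4  (read b: S0→S4)
  step 2: S1  (read a: S4→S1)
  step 3: S1  (read b: S1→S1)   ← first repeat (S1 seen earlier)
  step 4: S0  (read a: S1→S0)
  step 5: S4  (read b: S0→S4)
  step 6: S0  (read b: S4→S0)

So i = 2, j = 3, giving x = w[0:2] = ba, y = w[2:3] = b, z = w[3:6] = abb.
Check: |xy| = 3 ≤ 5 and |y| = 1 ≥ 1. Reading y takes D from S1 back to S1, so every xyⁱz is accepted.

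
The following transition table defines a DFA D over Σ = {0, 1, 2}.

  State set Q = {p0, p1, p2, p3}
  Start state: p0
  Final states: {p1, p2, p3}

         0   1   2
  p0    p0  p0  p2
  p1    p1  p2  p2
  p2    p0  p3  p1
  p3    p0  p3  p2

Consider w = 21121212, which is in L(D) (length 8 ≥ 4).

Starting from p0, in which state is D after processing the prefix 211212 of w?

p2

Run of D on the first 6 characters of w = 2 1 1 2 1 2:
  step 0: p0  (start)
  step 1: p2  (read 2: p0→p2)
  step 2: p3  (read 1: p2→p3)
  step 3: p3  (read 1: p3→p3)
  step 4: p2  (read 2: p3→p2)
  step 5: p3  (read 1: p2→p3)
  step 6: p2  (read 2: p3→p2)

After reading 6 characters, D is in state p2.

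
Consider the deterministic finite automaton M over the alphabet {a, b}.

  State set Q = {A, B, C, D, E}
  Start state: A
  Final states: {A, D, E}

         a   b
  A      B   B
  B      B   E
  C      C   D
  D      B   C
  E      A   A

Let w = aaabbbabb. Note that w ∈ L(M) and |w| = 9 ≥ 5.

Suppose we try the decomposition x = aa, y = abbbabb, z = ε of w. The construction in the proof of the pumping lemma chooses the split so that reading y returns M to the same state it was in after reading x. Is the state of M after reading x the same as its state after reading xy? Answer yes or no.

Run of M on the first 9 characters of w = a a a b b b a b b:
  step 0: A  (start)
  step 1: B  (read a: A→B)
  step 2: B  (read a: B→B)
  step 3: B  (read a: B→B)
  step 4: E  (read b: B→E)
  step 5: A  (read b: E→A)
  step 6: B  (read b: A→B)
  step 7: B  (read a: B→B)
  step 8: E  (read b: B→E)
  step 9: A  (read b: E→A)

After x (step 2): B. After xy (step 9): A.
They differ (B ≠ A), so y is not a cycle from the state after x; this split is not the one the pumping-lemma construction produces, and pumping y need not keep the string in L(M).

no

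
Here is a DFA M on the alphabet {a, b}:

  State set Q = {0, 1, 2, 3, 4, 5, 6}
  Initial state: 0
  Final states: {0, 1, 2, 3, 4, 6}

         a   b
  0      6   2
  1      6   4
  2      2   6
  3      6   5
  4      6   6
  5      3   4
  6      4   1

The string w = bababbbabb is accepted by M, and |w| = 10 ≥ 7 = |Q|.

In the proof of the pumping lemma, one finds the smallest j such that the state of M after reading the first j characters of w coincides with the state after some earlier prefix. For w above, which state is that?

State sequence: 0 -b-> 2 -a-> 2 -b-> 6 -a-> 4 -b-> 6 -b-> 1 -b-> 4 -a-> 6 -b-> 1 -b-> 4
First repeat at step 2: 2 was already visited.

The earliest repeat is at step j = 2: M is in 2, which it already visited at step i = 1.
With |Q| = 7, pigeonhole forces a state repeat no later than step 7; the substring read between the first and second visits to that state can be pumped.

2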